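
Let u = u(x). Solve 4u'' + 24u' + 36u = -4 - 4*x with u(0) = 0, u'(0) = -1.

Divide through by 4: u'' + 6u' + 9u = -1 - x.
Characteristic equation r² + 6r + 9 = 0 has discriminant (6)² - 4·(9) = 0, so r = -3 is a repeated root.
Hence u_h = (C1 + C2*x)*exp(-3*x).
For the particular solution try u_p = A0 + A1*x. Substituting and matching coefficients of each power of x gives A0 = -1/27, A1 = -1/9, so u_p = -1/27 - x/9.
General solution: u = -1/27 - x/9 + C1*exp(-3*x) + C2*x*exp(-3*x).
Apply the initial conditions: u(0) = -1/27 + C1 = 0 and u'(0) = -1/9 + C2 - 3*C1 = -1. Solving gives C1 = 1/27, C2 = -7/9.

u = -1/27 - x/9 + exp(-3*x)/27 - 7*x*exp(-3*x)/9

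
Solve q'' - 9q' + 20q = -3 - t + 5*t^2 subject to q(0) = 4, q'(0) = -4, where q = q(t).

q = -77/800 - 514*exp(5*t)/25 + t**2/4 + 7*t/40 + 789*exp(4*t)/32

Characteristic equation r² - 9r + 20 = 0 factors as (r - 4)(r - 5) = 0, so r = 4, 5.
Hence q_h = C1*exp(4*t) + C2*exp(5*t).
For the particular solution try q_p = A0 + A1*t + A2*t^2. Substituting and matching coefficients of each power of t gives A0 = -77/800, A1 = 7/40, A2 = 1/4, so q_p = -77/800 + t^2/4 + 7*t/40.
General solution: q = -77/800 + t^2/4 + 7*t/40 + C1*exp(4*t) + C2*exp(5*t).
Apply the initial conditions: q(0) = -77/800 + C1 + C2 = 4 and q'(0) = 7/40 + 4*C1 + 5*C2 = -4. Solving gives C1 = 789/32, C2 = -514/25.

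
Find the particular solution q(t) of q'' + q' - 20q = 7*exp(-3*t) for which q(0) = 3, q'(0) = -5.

Characteristic equation r² + r - 20 = 0 factors as (r + 5)(r - 4) = 0, so r = -5, 4.
Hence q_h = C1*exp(-5*t) + C2*exp(4*t).
Try q_p = A*exp(-3*t). Substituting into the equation and dividing by exp(-3*t) gives A = -1/2, so q_p = -exp(-3*t)/2.
General solution: q = -exp(-3*t)/2 + C1*exp(-5*t) + C2*exp(4*t).
Apply the initial conditions: q(0) = -1/2 + C1 + C2 = 3 and q'(0) = 3/2 - 5*C1 + 4*C2 = -5. Solving gives C1 = 41/18, C2 = 11/9.

q = -exp(-3*t)/2 + 11*exp(4*t)/9 + 41*exp(-5*t)/18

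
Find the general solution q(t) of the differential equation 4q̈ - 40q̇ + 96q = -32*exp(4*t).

q = C1*exp(6*t) + C2*exp(4*t) + 4*t*exp(4*t)

Divide through by 4: q'' - 10q' + 24q = -8*exp(4*t).
Characteristic equation r² - 10r + 24 = 0 factors as (r - 6)(r - 4) = 0, so r = 6, 4.
Hence q_h = C1*exp(6*t) + C2*exp(4*t).
Since exp(4*t) solves the homogeneous equation (r = 4 is a root of multiplicity 1), multiply the trial by t. Try q_p = A*t*exp(4*t). Substituting into the equation and dividing by exp(4*t) gives A = 4, so q_p = 4*t*exp(4*t).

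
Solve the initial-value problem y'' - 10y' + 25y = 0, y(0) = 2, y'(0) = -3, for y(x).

Characteristic equation r² - 10r + 25 = 0 has discriminant (-10)² - 4·(25) = 0, so r = 5 is a repeated root.
Hence y_h = (C1 + C2*x)*exp(5*x).
Apply the initial conditions: y(0) = C1 = 2 and y'(0) = C2 + 5*C1 = -3. Solving gives C1 = 2, C2 = -13.

y = 2*exp(5*x) - 13*x*exp(5*x)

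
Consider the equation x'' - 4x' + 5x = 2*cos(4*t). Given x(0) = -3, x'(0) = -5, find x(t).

Characteristic equation r² - 4r + 5 = 0 has discriminant (-4)² - 4·(5) = -4 < 0, so r = 2 ± i.
Hence x_h = C1*cos(t)*exp(2*t) + C2*exp(2*t)*sin(t).
Try x_p = A*cos(4*t) + B*sin(4*t). Substituting and equating the coefficients of cos(4t) and sin(4t) gives A = -22/377, B = -32/377, so x_p = -32*sin(4*t)/377 - 22*cos(4*t)/377.
General solution: x = -32*sin(4*t)/377 - 22*cos(4*t)/377 + C1*cos(t)*exp(2*t) + C2*exp(2*t)*sin(t).
Apply the initial conditions: x(0) = -22/377 + C1 = -3 and x'(0) = -128/377 + C2 + 2*C1 = -5. Solving gives C1 = -1109/377, C2 = 461/377.

x = -32*sin(4*t)/377 - 22*cos(4*t)/377 - 1109*cos(t)*exp(2*t)/377 + 461*exp(2*t)*sin(t)/377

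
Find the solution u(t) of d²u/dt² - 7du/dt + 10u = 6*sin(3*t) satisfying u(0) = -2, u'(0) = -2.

u = -122*exp(2*t)/39 + 3*sin(3*t)/221 + 43*exp(5*t)/51 + 63*cos(3*t)/221

Characteristic equation r² - 7r + 10 = 0 factors as (r - 5)(r - 2) = 0, so r = 5, 2.
Hence u_h = C1*exp(5*t) + C2*exp(2*t).
Try u_p = A*cos(3*t) + B*sin(3*t). Substituting and equating the coefficients of cos(3t) and sin(3t) gives A = 63/221, B = 3/221, so u_p = 3*sin(3*t)/221 + 63*cos(3*t)/221.
General solution: u = 3*sin(3*t)/221 + 63*cos(3*t)/221 + C1*exp(5*t) + C2*exp(2*t).
Apply the initial conditions: u(0) = 63/221 + C1 + C2 = -2 and u'(0) = 9/221 + 2*C2 + 5*C1 = -2. Solving gives C1 = 43/51, C2 = -122/39.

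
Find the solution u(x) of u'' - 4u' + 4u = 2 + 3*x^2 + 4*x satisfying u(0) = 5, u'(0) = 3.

Characteristic equation r² - 4r + 4 = 0 has discriminant (-4)² - 4·(4) = 0, so r = 2 is a repeated root.
Hence u_h = (C1 + C2*x)*exp(2*x).
For the particular solution try u_p = A0 + A1*x + A2*x^2. Substituting and matching coefficients of each power of x gives A0 = 21/8, A1 = 5/2, A2 = 3/4, so u_p = 21/8 + 3*x^2/4 + 5*x/2.
General solution: u = 21/8 + 3*x^2/4 + 5*x/2 + C1*exp(2*x) + C2*x*exp(2*x).
Apply the initial conditions: u(0) = 21/8 + C1 = 5 and u'(0) = 5/2 + C2 + 2*C1 = 3. Solving gives C1 = 19/8, C2 = -17/4.

u = 21/8 + 3*x**2/4 + 5*x/2 + 19*exp(2*x)/8 - 17*x*exp(2*x)/4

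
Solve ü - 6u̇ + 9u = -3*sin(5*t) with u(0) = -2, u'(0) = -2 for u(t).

u = -1111*exp(3*t)/578 - 45*cos(5*t)/578 + 12*sin(5*t)/289 + 121*t*exp(3*t)/34

Characteristic equation r² - 6r + 9 = 0 has discriminant (-6)² - 4·(9) = 0, so r = 3 is a repeated root.
Hence u_h = (C1 + C2*t)*exp(3*t).
Try u_p = A*cos(5*t) + B*sin(5*t). Substituting and equating the coefficients of cos(5t) and sin(5t) gives A = -45/578, B = 12/289, so u_p = -45*cos(5*t)/578 + 12*sin(5*t)/289.
General solution: u = -45*cos(5*t)/578 + 12*sin(5*t)/289 + C1*exp(3*t) + C2*t*exp(3*t).
Apply the initial conditions: u(0) = -45/578 + C1 = -2 and u'(0) = 60/289 + C2 + 3*C1 = -2. Solving gives C1 = -1111/578, C2 = 121/34.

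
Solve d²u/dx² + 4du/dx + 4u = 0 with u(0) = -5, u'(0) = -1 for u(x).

Characteristic equation r² + 4r + 4 = 0 has discriminant (4)² - 4·(4) = 0, so r = -2 is a repeated root.
Hence u_h = (C1 + C2*x)*exp(-2*x).
Apply the initial conditions: u(0) = C1 = -5 and u'(0) = C2 - 2*C1 = -1. Solving gives C1 = -5, C2 = -11.

u = -5*exp(-2*x) - 11*x*exp(-2*x)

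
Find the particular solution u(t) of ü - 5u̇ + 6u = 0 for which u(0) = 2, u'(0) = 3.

Characteristic equation r² - 5r + 6 = 0 factors as (r - 3)(r - 2) = 0, so r = 3, 2.
Hence u_h = C1*exp(3*t) + C2*exp(2*t).
Apply the initial conditions: u(0) = C1 + C2 = 2 and u'(0) = 2*C2 + 3*C1 = 3. Solving gives C1 = -1, C2 = 3.

u = -exp(3*t) + 3*exp(2*t)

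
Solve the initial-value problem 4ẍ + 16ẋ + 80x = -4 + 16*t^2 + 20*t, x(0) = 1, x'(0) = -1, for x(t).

Divide through by 4: x'' + 4x' + 20x = -1 + 4*t^2 + 5*t.
Characteristic equation r² + 4r + 20 = 0 has discriminant (4)² - 4·(20) = -64 < 0, so r = -2 ± 4i.
Hence x_h = C1*cos(4*t)*exp(-2*t) + C2*exp(-2*t)*sin(4*t).
For the particular solution try x_p = A0 + A1*t + A2*t^2. Substituting and matching coefficients of each power of t gives A0 = -13/125, A1 = 17/100, A2 = 1/5, so x_p = -13/125 + t^2/5 + 17*t/100.
General solution: x = -13/125 + t^2/5 + 17*t/100 + C1*cos(4*t)*exp(-2*t) + C2*exp(-2*t)*sin(4*t).
Apply the initial conditions: x(0) = -13/125 + C1 = 1 and x'(0) = 17/100 - 2*C1 + 4*C2 = -1. Solving gives C1 = 138/125, C2 = 519/2000.

x = -13/125 + t**2/5 + 17*t/100 + 138*cos(4*t)*exp(-2*t)/125 + 519*exp(-2*t)*sin(4*t)/2000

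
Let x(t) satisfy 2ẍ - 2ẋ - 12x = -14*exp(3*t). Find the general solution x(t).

Divide through by 2: x'' - x' - 6x = -7*exp(3*t).
Characteristic equation r² - r - 6 = 0 factors as (r + 2)(r - 3) = 0, so r = -2, 3.
Hence x_h = C1*exp(-2*t) + C2*exp(3*t).
Since exp(3*t) solves the homogeneous equation (r = 3 is a root of multiplicity 1), multiply the trial by t. Try x_p = A*t*exp(3*t). Substituting into the equation and dividing by exp(3*t) gives A = -7/5, so x_p = -7*t*exp(3*t)/5.

x = C1*exp(-2*t) + C2*exp(3*t) - 7*t*exp(3*t)/5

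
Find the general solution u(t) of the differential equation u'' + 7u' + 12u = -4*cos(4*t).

Characteristic equation r² + 7r + 12 = 0 factors as (r + 3)(r + 4) = 0, so r = -3, -4.
Hence u_h = C1*exp(-3*t) + C2*exp(-4*t).
Try u_p = A*cos(4*t) + B*sin(4*t). Substituting and equating the coefficients of cos(4t) and sin(4t) gives A = 1/50, B = -7/50, so u_p = -7*sin(4*t)/50 + cos(4*t)/50.

u = -7*sin(4*t)/50 + cos(4*t)/50 + C1*exp(-3*t) + C2*exp(-4*t)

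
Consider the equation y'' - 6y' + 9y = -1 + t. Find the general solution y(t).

y = -1/27 + t/9 + C1*exp(3*t) + C2*t*exp(3*t)

Characteristic equation r² - 6r + 9 = 0 has discriminant (-6)² - 4·(9) = 0, so r = 3 is a repeated root.
Hence y_h = (C1 + C2*t)*exp(3*t).
For the particular solution try y_p = A0 + A1*t. Substituting and matching coefficients of each power of t gives A0 = -1/27, A1 = 1/9, so y_p = -1/27 + t/9.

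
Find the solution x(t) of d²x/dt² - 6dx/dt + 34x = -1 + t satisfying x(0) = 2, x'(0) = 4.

Characteristic equation r² - 6r + 34 = 0 has discriminant (-6)² - 4·(34) = -100 < 0, so r = 3 ± 5i.
Hence x_h = C1*cos(5*t)*exp(3*t) + C2*exp(3*t)*sin(5*t).
For the particular solution try x_p = A0 + A1*t. Substituting and matching coefficients of each power of t gives A0 = -7/289, A1 = 1/34, so x_p = -7/289 + t/34.
General solution: x = -7/289 + t/34 + C1*cos(5*t)*exp(3*t) + C2*exp(3*t)*sin(5*t).
Apply the initial conditions: x(0) = -7/289 + C1 = 2 and x'(0) = 1/34 + 3*C1 + 5*C2 = 4. Solving gives C1 = 585/289, C2 = -243/578.

x = -7/289 + t/34 - 243*exp(3*t)*sin(5*t)/578 + 585*cos(5*t)*exp(3*t)/289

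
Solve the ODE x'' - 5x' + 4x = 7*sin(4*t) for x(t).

Characteristic equation r² - 5r + 4 = 0 factors as (r - 4)(r - 1) = 0, so r = 4, 1.
Hence x_h = C1*exp(4*t) + C2*exp(t).
Try x_p = A*cos(4*t) + B*sin(4*t). Substituting and equating the coefficients of cos(4t) and sin(4t) gives A = 35/136, B = -21/136, so x_p = -21*sin(4*t)/136 + 35*cos(4*t)/136.

x = -21*sin(4*t)/136 + 35*cos(4*t)/136 + C1*exp(4*t) + C2*exp(t)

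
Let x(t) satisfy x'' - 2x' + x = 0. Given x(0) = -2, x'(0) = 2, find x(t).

x = -2*exp(t) + 4*t*exp(t)

Characteristic equation r² - 2r + 1 = 0 has discriminant (-2)² - 4·(1) = 0, so r = 1 is a repeated root.
Hence x_h = (C1 + C2*t)*exp(t).
Apply the initial conditions: x(0) = C1 = -2 and x'(0) = C1 + C2 = 2. Solving gives C1 = -2, C2 = 4.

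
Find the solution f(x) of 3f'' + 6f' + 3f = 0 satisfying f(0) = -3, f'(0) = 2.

Divide through by 3: f'' + 2f' + f = 0.
Characteristic equation r² + 2r + 1 = 0 has discriminant (2)² - 4·(1) = 0, so r = -1 is a repeated root.
Hence f_h = (C1 + C2*x)*exp(-x).
Apply the initial conditions: f(0) = C1 = -3 and f'(0) = C2 - C1 = 2. Solving gives C1 = -3, C2 = -1.

f = -3*exp(-x) - x*exp(-x)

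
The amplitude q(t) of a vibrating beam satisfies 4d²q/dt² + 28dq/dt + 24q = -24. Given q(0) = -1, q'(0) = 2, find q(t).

q = -1 - 2*exp(-6*t)/5 + 2*exp(-t)/5

Divide through by 4: q'' + 7q' + 6q = -6.
Characteristic equation r² + 7r + 6 = 0 factors as (r + 6)(r + 1) = 0, so r = -6, -1.
Hence q_h = C1*exp(-6*t) + C2*exp(-t).
For the particular solution try q_p = A0. Substituting and matching coefficients of each power of t gives A0 = -1, so q_p = -1.
General solution: q = -1 + C1*exp(-6*t) + C2*exp(-t).
Apply the initial conditions: q(0) = -1 + C1 + C2 = -1 and q'(0) = -C2 - 6*C1 = 2. Solving gives C1 = -2/5, C2 = 2/5.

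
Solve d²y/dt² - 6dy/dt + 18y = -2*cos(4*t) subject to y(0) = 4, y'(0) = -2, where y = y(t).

y = -cos(4*t)/145 + 12*sin(4*t)/145 - 2081*exp(3*t)*sin(3*t)/435 + 581*cos(3*t)*exp(3*t)/145

Characteristic equation r² - 6r + 18 = 0 has discriminant (-6)² - 4·(18) = -36 < 0, so r = 3 ± 3i.
Hence y_h = C1*cos(3*t)*exp(3*t) + C2*exp(3*t)*sin(3*t).
Try y_p = A*cos(4*t) + B*sin(4*t). Substituting and equating the coefficients of cos(4t) and sin(4t) gives A = -1/145, B = 12/145, so y_p = -cos(4*t)/145 + 12*sin(4*t)/145.
General solution: y = -cos(4*t)/145 + 12*sin(4*t)/145 + C1*cos(3*t)*exp(3*t) + C2*exp(3*t)*sin(3*t).
Apply the initial conditions: y(0) = -1/145 + C1 = 4 and y'(0) = 48/145 + 3*C1 + 3*C2 = -2. Solving gives C1 = 581/145, C2 = -2081/435.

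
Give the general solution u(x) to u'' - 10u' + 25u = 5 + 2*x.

Characteristic equation r² - 10r + 25 = 0 has discriminant (-10)² - 4·(25) = 0, so r = 5 is a repeated root.
Hence u_h = (C1 + C2*x)*exp(5*x).
For the particular solution try u_p = A0 + A1*x. Substituting and matching coefficients of each power of x gives A0 = 29/125, A1 = 2/25, so u_p = 29/125 + 2*x/25.

u = 29/125 + 2*x/25 + C1*exp(5*x) + C2*x*exp(5*x)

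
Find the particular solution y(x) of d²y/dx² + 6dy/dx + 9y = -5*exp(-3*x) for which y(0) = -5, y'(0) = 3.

Characteristic equation r² + 6r + 9 = 0 has discriminant (6)² - 4·(9) = 0, so r = -3 is a repeated root.
Hence y_h = (C1 + C2*x)*exp(-3*x).
Since exp(-3*x) solves the homogeneous equation (r = -3 is a root of multiplicity 2), multiply the trial by x^2. Try y_p = A*x^2*exp(-3*x). Substituting into the equation and dividing by exp(-3*x) gives A = -5/2, so y_p = -5*x^2*exp(-3*x)/2.
General solution: y = C1*exp(-3*x) - 5*x^2*exp(-3*x)/2 + C2*x*exp(-3*x).
Apply the initial conditions: y(0) = C1 = -5 and y'(0) = C2 - 3*C1 = 3. Solving gives C1 = -5, C2 = -12.

y = -5*exp(-3*x) - 12*x*exp(-3*x) - 5*x**2*exp(-3*x)/2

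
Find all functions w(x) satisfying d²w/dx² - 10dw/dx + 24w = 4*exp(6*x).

Characteristic equation r² - 10r + 24 = 0 factors as (r - 4)(r - 6) = 0, so r = 4, 6.
Hence w_h = C1*exp(4*x) + C2*exp(6*x).
Since exp(6*x) solves the homogeneous equation (r = 6 is a root of multiplicity 1), multiply the trial by x. Try w_p = A*x*exp(6*x). Substituting into the equation and dividing by exp(6*x) gives A = 2, so w_p = 2*x*exp(6*x).

w = C1*exp(4*x) + C2*exp(6*x) + 2*x*exp(6*x)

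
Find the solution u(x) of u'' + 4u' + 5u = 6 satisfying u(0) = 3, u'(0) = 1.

Characteristic equation r² + 4r + 5 = 0 has discriminant (4)² - 4·(5) = -4 < 0, so r = -2 ± i.
Hence u_h = C1*cos(x)*exp(-2*x) + C2*exp(-2*x)*sin(x).
For the particular solution try u_p = A0. Substituting and matching coefficients of each power of x gives A0 = 6/5, so u_p = 6/5.
General solution: u = 6/5 + C1*cos(x)*exp(-2*x) + C2*exp(-2*x)*sin(x).
Apply the initial conditions: u(0) = 6/5 + C1 = 3 and u'(0) = C2 - 2*C1 = 1. Solving gives C1 = 9/5, C2 = 23/5.

u = 6/5 + 9*cos(x)*exp(-2*x)/5 + 23*exp(-2*x)*sin(x)/5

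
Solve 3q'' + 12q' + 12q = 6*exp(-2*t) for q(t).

Divide through by 3: q'' + 4q' + 4q = 2*exp(-2*t).
Characteristic equation r² + 4r + 4 = 0 has discriminant (4)² - 4·(4) = 0, so r = -2 is a repeated root.
Hence q_h = (C1 + C2*t)*exp(-2*t).
Since exp(-2*t) solves the homogeneous equation (r = -2 is a root of multiplicity 2), multiply the trial by t^2. Try q_p = A*t^2*exp(-2*t). Substituting into the equation and dividing by exp(-2*t) gives A = 1, so q_p = t^2*exp(-2*t).

q = C1*exp(-2*t) + t**2*exp(-2*t) + C2*t*exp(-2*t)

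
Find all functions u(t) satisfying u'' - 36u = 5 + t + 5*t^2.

u = -95/648 - 5*t**2/36 - t/36 + C1*exp(-6*t) + C2*exp(6*t)

Characteristic equation r² - 36 = 0 factors as (r + 6)(r - 6) = 0, so r = -6, 6.
Hence u_h = C1*exp(-6*t) + C2*exp(6*t).
For the particular solution try u_p = A0 + A1*t + A2*t^2. Substituting and matching coefficients of each power of t gives A0 = -95/648, A1 = -1/36, A2 = -5/36, so u_p = -95/648 - 5*t^2/36 - t/36.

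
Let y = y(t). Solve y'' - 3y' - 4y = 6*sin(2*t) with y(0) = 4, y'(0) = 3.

Characteristic equation r² - 3r - 4 = 0 factors as (r + 1)(r - 4) = 0, so r = -1, 4.
Hence y_h = C1*exp(-t) + C2*exp(4*t).
Try y_p = A*cos(2*t) + B*sin(2*t). Substituting and equating the coefficients of cos(2t) and sin(2t) gives A = 9/25, B = -12/25, so y_p = -12*sin(2*t)/25 + 9*cos(2*t)/25.
General solution: y = -12*sin(2*t)/25 + 9*cos(2*t)/25 + C1*exp(-t) + C2*exp(4*t).
Apply the initial conditions: y(0) = 9/25 + C1 + C2 = 4 and y'(0) = -24/25 - C1 + 4*C2 = 3. Solving gives C1 = 53/25, C2 = 38/25.

y = -12*sin(2*t)/25 + 9*cos(2*t)/25 + 38*exp(4*t)/25 + 53*exp(-t)/25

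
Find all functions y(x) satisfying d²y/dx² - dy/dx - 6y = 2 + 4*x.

Characteristic equation r² - r - 6 = 0 factors as (r - 3)(r + 2) = 0, so r = 3, -2.
Hence y_h = C1*exp(3*x) + C2*exp(-2*x).
For the particular solution try y_p = A0 + A1*x. Substituting and matching coefficients of each power of x gives A0 = -2/9, A1 = -2/3, so y_p = -2/9 - 2*x/3.

y = -2/9 - 2*x/3 + C1*exp(3*x) + C2*exp(-2*x)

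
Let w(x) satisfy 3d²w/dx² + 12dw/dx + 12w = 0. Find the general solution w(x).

w = C1*exp(-2*x) + C2*x*exp(-2*x)

Divide through by 3: w'' + 4w' + 4w = 0.
Characteristic equation r² + 4r + 4 = 0 has discriminant (4)² - 4·(4) = 0, so r = -2 is a repeated root.
Hence w_h = (C1 + C2*x)*exp(-2*x).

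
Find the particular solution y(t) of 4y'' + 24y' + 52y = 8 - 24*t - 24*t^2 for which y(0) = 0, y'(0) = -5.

Divide through by 4: y'' + 6y' + 13y = 2 - 6*t - 6*t^2.
Characteristic equation r² + 6r + 13 = 0 has discriminant (6)² - 4·(13) = -16 < 0, so r = -3 ± 2i.
Hence y_h = C1*cos(2*t)*exp(-3*t) + C2*exp(-3*t)*sin(2*t).
For the particular solution try y_p = A0 + A1*t + A2*t^2. Substituting and matching coefficients of each power of t gives A0 = 530/2197, A1 = -6/169, A2 = -6/13, so y_p = 530/2197 - 6*t^2/13 - 6*t/169.
General solution: y = 530/2197 - 6*t^2/13 - 6*t/169 + C1*cos(2*t)*exp(-3*t) + C2*exp(-3*t)*sin(2*t).
Apply the initial conditions: y(0) = 530/2197 + C1 = 0 and y'(0) = -6/169 - 3*C1 + 2*C2 = -5. Solving gives C1 = -530/2197, C2 = -12497/4394.

y = 530/2197 - 6*t**2/13 - 6*t/169 - 12497*exp(-3*t)*sin(2*t)/4394 - 530*cos(2*t)*exp(-3*t)/2197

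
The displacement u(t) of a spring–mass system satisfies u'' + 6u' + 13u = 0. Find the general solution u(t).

u = C1*cos(2*t)*exp(-3*t) + C2*exp(-3*t)*sin(2*t)

Characteristic equation r² + 6r + 13 = 0 has discriminant (6)² - 4·(13) = -16 < 0, so r = -3 ± 2i.
Hence u_h = C1*cos(2*t)*exp(-3*t) + C2*exp(-3*t)*sin(2*t).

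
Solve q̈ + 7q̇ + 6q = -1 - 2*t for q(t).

q = 2/9 - t/3 + C1*exp(-6*t) + C2*exp(-t)

Characteristic equation r² + 7r + 6 = 0 factors as (r + 6)(r + 1) = 0, so r = -6, -1.
Hence q_h = C1*exp(-6*t) + C2*exp(-t).
For the particular solution try q_p = A0 + A1*t. Substituting and matching coefficients of each power of t gives A0 = 2/9, A1 = -1/3, so q_p = 2/9 - t/3.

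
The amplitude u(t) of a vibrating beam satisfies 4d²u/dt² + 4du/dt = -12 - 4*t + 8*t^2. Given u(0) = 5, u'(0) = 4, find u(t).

Divide through by 4: u'' + u' = -3 - t + 2*t^2.
Characteristic equation r² + r = 0 factors as (r + 1)r = 0, so r = -1, 0.
Hence u_h = C1*exp(-t) + C2.
Since 0 is a characteristic root (multiplicity 1), multiply the polynomial trial by t: try u_p = t*(A0 + A1*t + A2*t^2). Substituting and matching coefficients of each power of t gives A0 = 2, A1 = -5/2, A2 = 2/3, so u_p = 2*t - 5*t^2/2 + 2*t^3/3.
General solution: u = C2 + 2*t - 5*t^2/2 + 2*t^3/3 + C1*exp(-t).
Apply the initial conditions: u(0) = C1 + C2 = 5 and u'(0) = 2 - C1 = 4. Solving gives C1 = -2, C2 = 7.

u = 7 - 2*exp(-t) + 2*t - 5*t**2/2 + 2*t**3/3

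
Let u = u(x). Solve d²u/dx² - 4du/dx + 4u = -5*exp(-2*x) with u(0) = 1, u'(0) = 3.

Characteristic equation r² - 4r + 4 = 0 has discriminant (-4)² - 4·(4) = 0, so r = 2 is a repeated root.
Hence u_h = (C1 + C2*x)*exp(2*x).
Try u_p = A*exp(-2*x). Substituting into the equation and dividing by exp(-2*x) gives A = -5/16, so u_p = -5*exp(-2*x)/16.
General solution: u = -5*exp(-2*x)/16 + C1*exp(2*x) + C2*x*exp(2*x).
Apply the initial conditions: u(0) = -5/16 + C1 = 1 and u'(0) = 5/8 + C2 + 2*C1 = 3. Solving gives C1 = 21/16, C2 = -1/4.

u = -5*exp(-2*x)/16 + 21*exp(2*x)/16 - x*exp(2*x)/4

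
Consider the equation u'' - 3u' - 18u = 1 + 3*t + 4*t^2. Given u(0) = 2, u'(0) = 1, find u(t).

u = -7/108 - 5*t/54 - 2*t**2/9 + 305*exp(-3*t)/243 + 787*exp(6*t)/972

Characteristic equation r² - 3r - 18 = 0 factors as (r - 6)(r + 3) = 0, so r = 6, -3.
Hence u_h = C1*exp(6*t) + C2*exp(-3*t).
For the particular solution try u_p = A0 + A1*t + A2*t^2. Substituting and matching coefficients of each power of t gives A0 = -7/108, A1 = -5/54, A2 = -2/9, so u_p = -7/108 - 5*t/54 - 2*t^2/9.
General solution: u = -7/108 - 5*t/54 - 2*t^2/9 + C1*exp(6*t) + C2*exp(-3*t).
Apply the initial conditions: u(0) = -7/108 + C1 + C2 = 2 and u'(0) = -5/54 - 3*C2 + 6*C1 = 1. Solving gives C1 = 787/972, C2 = 305/243.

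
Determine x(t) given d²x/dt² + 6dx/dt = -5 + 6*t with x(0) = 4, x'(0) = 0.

x = 25/6 + t**2/2 - t - exp(-6*t)/6

Characteristic equation r² + 6r = 0 factors as (r + 6)r = 0, so r = -6, 0.
Hence x_h = C1*exp(-6*t) + C2.
Since 0 is a characteristic root (multiplicity 1), multiply the polynomial trial by t: try x_p = t*(A0 + A1*t). Substituting and matching coefficients of each power of t gives A0 = -1, A1 = 1/2, so x_p = t^2/2 - t.
General solution: x = C2 + t^2/2 - t + C1*exp(-6*t).
Apply the initial conditions: x(0) = C1 + C2 = 4 and x'(0) = -1 - 6*C1 = 0. Solving gives C1 = -1/6, C2 = 25/6.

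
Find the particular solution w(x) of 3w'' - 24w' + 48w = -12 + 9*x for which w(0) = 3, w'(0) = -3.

Divide through by 3: w'' - 8w' + 16w = -4 + 3*x.
Characteristic equation r² - 8r + 16 = 0 has discriminant (-8)² - 4·(16) = 0, so r = 4 is a repeated root.
Hence w_h = (C1 + C2*x)*exp(4*x).
For the particular solution try w_p = A0 + A1*x. Substituting and matching coefficients of each power of x gives A0 = -5/32, A1 = 3/16, so w_p = -5/32 + 3*x/16.
General solution: w = -5/32 + 3*x/16 + C1*exp(4*x) + C2*x*exp(4*x).
Apply the initial conditions: w(0) = -5/32 + C1 = 3 and w'(0) = 3/16 + C2 + 4*C1 = -3. Solving gives C1 = 101/32, C2 = -253/16.

w = -5/32 + 3*x/16 + 101*exp(4*x)/32 - 253*x*exp(4*x)/16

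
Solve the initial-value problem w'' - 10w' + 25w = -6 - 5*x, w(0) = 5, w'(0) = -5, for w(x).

w = -8/25 - x/5 + 133*exp(5*x)/25 - 157*x*exp(5*x)/5

Characteristic equation r² - 10r + 25 = 0 has discriminant (-10)² - 4·(25) = 0, so r = 5 is a repeated root.
Hence w_h = (C1 + C2*x)*exp(5*x).
For the particular solution try w_p = A0 + A1*x. Substituting and matching coefficients of each power of x gives A0 = -8/25, A1 = -1/5, so w_p = -8/25 - x/5.
General solution: w = -8/25 - x/5 + C1*exp(5*x) + C2*x*exp(5*x).
Apply the initial conditions: w(0) = -8/25 + C1 = 5 and w'(0) = -1/5 + C2 + 5*C1 = -5. Solving gives C1 = 133/25, C2 = -157/5.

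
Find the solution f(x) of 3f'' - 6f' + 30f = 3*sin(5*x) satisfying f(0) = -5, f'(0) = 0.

Divide through by 3: f'' - 2f' + 10f = sin(5*x).
Characteristic equation r² - 2r + 10 = 0 has discriminant (-2)² - 4·(10) = -36 < 0, so r = 1 ± 3i.
Hence f_h = C1*cos(3*x)*exp(x) + C2*exp(x)*sin(3*x).
Try f_p = A*cos(5*x) + B*sin(5*x). Substituting and equating the coefficients of cos(5x) and sin(5x) gives A = 2/65, B = -3/65, so f_p = -3*sin(5*x)/65 + 2*cos(5*x)/65.
General solution: f = -3*sin(5*x)/65 + 2*cos(5*x)/65 + C1*cos(3*x)*exp(x) + C2*exp(x)*sin(3*x).
Apply the initial conditions: f(0) = 2/65 + C1 = -5 and f'(0) = -3/13 + C1 + 3*C2 = 0. Solving gives C1 = -327/65, C2 = 114/65.

f = -3*sin(5*x)/65 + 2*cos(5*x)/65 - 327*cos(3*x)*exp(x)/65 + 114*exp(x)*sin(3*x)/65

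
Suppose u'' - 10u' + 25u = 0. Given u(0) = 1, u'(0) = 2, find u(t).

Characteristic equation r² - 10r + 25 = 0 has discriminant (-10)² - 4·(25) = 0, so r = 5 is a repeated root.
Hence u_h = (C1 + C2*t)*exp(5*t).
Apply the initial conditions: u(0) = C1 = 1 and u'(0) = C2 + 5*C1 = 2. Solving gives C1 = 1, C2 = -3.

u = -3*t*exp(5*t) + exp(5*t)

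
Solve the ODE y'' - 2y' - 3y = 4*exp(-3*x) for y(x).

Characteristic equation r² - 2r - 3 = 0 factors as (r - 3)(r + 1) = 0, so r = 3, -1.
Hence y_h = C1*exp(3*x) + C2*exp(-x).
Try y_p = A*exp(-3*x). Substituting into the equation and dividing by exp(-3*x) gives A = 1/3, so y_p = exp(-3*x)/3.

y = exp(-3*x)/3 + C1*exp(3*x) + C2*exp(-x)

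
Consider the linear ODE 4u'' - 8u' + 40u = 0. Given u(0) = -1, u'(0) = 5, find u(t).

u = -cos(3*t)*exp(t) + 2*exp(t)*sin(3*t)

Divide through by 4: u'' - 2u' + 10u = 0.
Characteristic equation r² - 2r + 10 = 0 has discriminant (-2)² - 4·(10) = -36 < 0, so r = 1 ± 3i.
Hence u_h = C1*cos(3*t)*exp(t) + C2*exp(t)*sin(3*t).
Apply the initial conditions: u(0) = C1 = -1 and u'(0) = C1 + 3*C2 = 5. Solving gives C1 = -1, C2 = 2.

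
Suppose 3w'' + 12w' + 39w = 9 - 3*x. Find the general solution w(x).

w = 43/169 - x/13 + C1*cos(3*x)*exp(-2*x) + C2*exp(-2*x)*sin(3*x)

Divide through by 3: w'' + 4w' + 13w = 3 - x.
Characteristic equation r² + 4r + 13 = 0 has discriminant (4)² - 4·(13) = -36 < 0, so r = -2 ± 3i.
Hence w_h = C1*cos(3*x)*exp(-2*x) + C2*exp(-2*x)*sin(3*x).
For the particular solution try w_p = A0 + A1*x. Substituting and matching coefficients of each power of x gives A0 = 43/169, A1 = -1/13, so w_p = 43/169 - x/13.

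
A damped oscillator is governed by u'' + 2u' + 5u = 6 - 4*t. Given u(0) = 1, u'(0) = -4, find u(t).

u = 38/25 - 4*t/5 - 93*exp(-t)*sin(2*t)/50 - 13*cos(2*t)*exp(-t)/25

Characteristic equation r² + 2r + 5 = 0 has discriminant (2)² - 4·(5) = -16 < 0, so r = -1 ± 2i.
Hence u_h = C1*cos(2*t)*exp(-t) + C2*exp(-t)*sin(2*t).
For the particular solution try u_p = A0 + A1*t. Substituting and matching coefficients of each power of t gives A0 = 38/25, A1 = -4/5, so u_p = 38/25 - 4*t/5.
General solution: u = 38/25 - 4*t/5 + C1*cos(2*t)*exp(-t) + C2*exp(-t)*sin(2*t).
Apply the initial conditions: u(0) = 38/25 + C1 = 1 and u'(0) = -4/5 - C1 + 2*C2 = -4. Solving gives C1 = -13/25, C2 = -93/50.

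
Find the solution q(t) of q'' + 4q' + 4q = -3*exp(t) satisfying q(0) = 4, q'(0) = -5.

q = -exp(t)/3 + 13*exp(-2*t)/3 + 4*t*exp(-2*t)

Characteristic equation r² + 4r + 4 = 0 has discriminant (4)² - 4·(4) = 0, so r = -2 is a repeated root.
Hence q_h = (C1 + C2*t)*exp(-2*t).
Try q_p = A*exp(t). Substituting into the equation and dividing by exp(t) gives A = -1/3, so q_p = -exp(t)/3.
General solution: q = -exp(t)/3 + C1*exp(-2*t) + C2*t*exp(-2*t).
Apply the initial conditions: q(0) = -1/3 + C1 = 4 and q'(0) = -1/3 + C2 - 2*C1 = -5. Solving gives C1 = 13/3, C2 = 4.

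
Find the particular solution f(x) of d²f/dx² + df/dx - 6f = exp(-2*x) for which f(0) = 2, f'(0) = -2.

Characteristic equation r² + r - 6 = 0 factors as (r - 2)(r + 3) = 0, so r = 2, -3.
Hence f_h = C1*exp(2*x) + C2*exp(-3*x).
Try f_p = A*exp(-2*x). Substituting into the equation and dividing by exp(-2*x) gives A = -1/4, so f_p = -exp(-2*x)/4.
General solution: f = -exp(-2*x)/4 + C1*exp(2*x) + C2*exp(-3*x).
Apply the initial conditions: f(0) = -1/4 + C1 + C2 = 2 and f'(0) = 1/2 - 3*C2 + 2*C1 = -2. Solving gives C1 = 17/20, C2 = 7/5.

f = -exp(-2*x)/4 + 7*exp(-3*x)/5 + 17*exp(2*x)/20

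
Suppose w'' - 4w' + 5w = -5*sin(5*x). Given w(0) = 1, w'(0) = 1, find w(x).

Characteristic equation r² - 4r + 5 = 0 has discriminant (-4)² - 4·(5) = -4 < 0, so r = 2 ± i.
Hence w_h = C1*cos(x)*exp(2*x) + C2*exp(2*x)*sin(x).
Try w_p = A*cos(5*x) + B*sin(5*x). Substituting and equating the coefficients of cos(5x) and sin(5x) gives A = -1/8, B = 1/8, so w_p = -cos(5*x)/8 + sin(5*x)/8.
General solution: w = -cos(5*x)/8 + sin(5*x)/8 + C1*cos(x)*exp(2*x) + C2*exp(2*x)*sin(x).
Apply the initial conditions: w(0) = -1/8 + C1 = 1 and w'(0) = 5/8 + C2 + 2*C1 = 1. Solving gives C1 = 9/8, C2 = -15/8.

w = -cos(5*x)/8 + sin(5*x)/8 - 15*exp(2*x)*sin(x)/8 + 9*cos(x)*exp(2*x)/8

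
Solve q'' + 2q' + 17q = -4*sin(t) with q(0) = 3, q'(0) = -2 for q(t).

Characteristic equation r² + 2r + 17 = 0 has discriminant (2)² - 4·(17) = -64 < 0, so r = -1 ± 4i.
Hence q_h = C1*cos(4*t)*exp(-t) + C2*exp(-t)*sin(4*t).
Try q_p = A*cos(t) + B*sin(t). Substituting and equating the coefficients of cos(t) and sin(t) gives A = 2/65, B = -16/65, so q_p = -16*sin(t)/65 + 2*cos(t)/65.
General solution: q = -16*sin(t)/65 + 2*cos(t)/65 + C1*cos(4*t)*exp(-t) + C2*exp(-t)*sin(4*t).
Apply the initial conditions: q(0) = 2/65 + C1 = 3 and q'(0) = -16/65 - C1 + 4*C2 = -2. Solving gives C1 = 193/65, C2 = 79/260.

q = -16*sin(t)/65 + 2*cos(t)/65 + 79*exp(-t)*sin(4*t)/260 + 193*cos(4*t)*exp(-t)/65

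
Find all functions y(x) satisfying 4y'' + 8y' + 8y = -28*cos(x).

Divide through by 4: y'' + 2y' + 2y = -7*cos(x).
Characteristic equation r² + 2r + 2 = 0 has discriminant (2)² - 4·(2) = -4 < 0, so r = -1 ± i.
Hence y_h = C1*cos(x)*exp(-x) + C2*exp(-x)*sin(x).
Try y_p = A*cos(x) + B*sin(x). Substituting and equating the coefficients of cos(x) and sin(x) gives A = -7/5, B = -14/5, so y_p = -14*sin(x)/5 - 7*cos(x)/5.

y = -14*sin(x)/5 - 7*cos(x)/5 + C1*cos(x)*exp(-x) + C2*exp(-x)*sin(x)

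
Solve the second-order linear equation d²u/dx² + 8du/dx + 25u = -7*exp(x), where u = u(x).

Characteristic equation r² + 8r + 25 = 0 has discriminant (8)² - 4·(25) = -36 < 0, so r = -4 ± 3i.
Hence u_h = C1*cos(3*x)*exp(-4*x) + C2*exp(-4*x)*sin(3*x).
Try u_p = A*exp(x). Substituting into the equation and dividing by exp(x) gives A = -7/34, so u_p = -7*exp(x)/34.

u = -7*exp(x)/34 + C1*cos(3*x)*exp(-4*x) + C2*exp(-4*x)*sin(3*x)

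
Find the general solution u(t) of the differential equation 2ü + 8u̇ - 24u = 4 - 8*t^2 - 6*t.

u = 5/108 + t**2/3 + 17*t/36 + C1*exp(2*t) + C2*exp(-6*t)

Divide through by 2: u'' + 4u' - 12u = 2 - 4*t^2 - 3*t.
Characteristic equation r² + 4r - 12 = 0 factors as (r - 2)(r + 6) = 0, so r = 2, -6.
Hence u_h = C1*exp(2*t) + C2*exp(-6*t).
For the particular solution try u_p = A0 + A1*t + A2*t^2. Substituting and matching coefficients of each power of t gives A0 = 5/108, A1 = 17/36, A2 = 1/3, so u_p = 5/108 + t^2/3 + 17*t/36.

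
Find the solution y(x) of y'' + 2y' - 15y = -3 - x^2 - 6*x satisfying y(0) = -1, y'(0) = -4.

y = 893/3375 - 145*exp(3*x)/108 + x**2/15 + 39*exp(-5*x)/500 + 94*x/225

Characteristic equation r² + 2r - 15 = 0 factors as (r - 3)(r + 5) = 0, so r = 3, -5.
Hence y_h = C1*exp(3*x) + C2*exp(-5*x).
For the particular solution try y_p = A0 + A1*x + A2*x^2. Substituting and matching coefficients of each power of x gives A0 = 893/3375, A1 = 94/225, A2 = 1/15, so y_p = 893/3375 + x^2/15 + 94*x/225.
General solution: y = 893/3375 + x^2/15 + 94*x/225 + C1*exp(3*x) + C2*exp(-5*x).
Apply the initial conditions: y(0) = 893/3375 + C1 + C2 = -1 and y'(0) = 94/225 - 5*C2 + 3*C1 = -4. Solving gives C1 = -145/108, C2 = 39/500.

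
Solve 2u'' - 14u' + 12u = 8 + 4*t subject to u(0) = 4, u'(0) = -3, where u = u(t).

Divide through by 2: u'' - 7u' + 6u = 4 + 2*t.
Characteristic equation r² - 7r + 6 = 0 factors as (r - 1)(r - 6) = 0, so r = 1, 6.
Hence u_h = C1*exp(t) + C2*exp(6*t).
For the particular solution try u_p = A0 + A1*t. Substituting and matching coefficients of each power of t gives A0 = 19/18, A1 = 1/3, so u_p = 19/18 + t/3.
General solution: u = 19/18 + t/3 + C1*exp(t) + C2*exp(6*t).
Apply the initial conditions: u(0) = 19/18 + C1 + C2 = 4 and u'(0) = 1/3 + C1 + 6*C2 = -3. Solving gives C1 = 21/5, C2 = -113/90.

u = 19/18 - 113*exp(6*t)/90 + t/3 + 21*exp(t)/5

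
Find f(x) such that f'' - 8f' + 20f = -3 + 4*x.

Characteristic equation r² - 8r + 20 = 0 has discriminant (-8)² - 4·(20) = -16 < 0, so r = 4 ± 2i.
Hence f_h = C1*cos(2*x)*exp(4*x) + C2*exp(4*x)*sin(2*x).
For the particular solution try f_p = A0 + A1*x. Substituting and matching coefficients of each power of x gives A0 = -7/100, A1 = 1/5, so f_p = -7/100 + x/5.

f = -7/100 + x/5 + C1*cos(2*x)*exp(4*x) + C2*exp(4*x)*sin(2*x)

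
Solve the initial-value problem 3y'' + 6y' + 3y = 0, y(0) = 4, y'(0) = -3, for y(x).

y = 4*exp(-x) + x*exp(-x)

Divide through by 3: y'' + 2y' + y = 0.
Characteristic equation r² + 2r + 1 = 0 has discriminant (2)² - 4·(1) = 0, so r = -1 is a repeated root.
Hence y_h = (C1 + C2*x)*exp(-x).
Apply the initial conditions: y(0) = C1 = 4 and y'(0) = C2 - C1 = -3. Solving gives C1 = 4, C2 = 1.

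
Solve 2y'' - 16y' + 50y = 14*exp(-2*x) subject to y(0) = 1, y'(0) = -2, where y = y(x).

y = 7*exp(-2*x)/45 - 76*exp(4*x)*sin(3*x)/45 + 38*cos(3*x)*exp(4*x)/45

Divide through by 2: y'' - 8y' + 25y = 7*exp(-2*x).
Characteristic equation r² - 8r + 25 = 0 has discriminant (-8)² - 4·(25) = -36 < 0, so r = 4 ± 3i.
Hence y_h = C1*cos(3*x)*exp(4*x) + C2*exp(4*x)*sin(3*x).
Try y_p = A*exp(-2*x). Substituting into the equation and dividing by exp(-2*x) gives A = 7/45, so y_p = 7*exp(-2*x)/45.
General solution: y = 7*exp(-2*x)/45 + C1*cos(3*x)*exp(4*x) + C2*exp(4*x)*sin(3*x).
Apply the initial conditions: y(0) = 7/45 + C1 = 1 and y'(0) = -14/45 + 3*C2 + 4*C1 = -2. Solving gives C1 = 38/45, C2 = -76/45.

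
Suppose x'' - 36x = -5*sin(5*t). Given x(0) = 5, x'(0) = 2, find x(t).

Characteristic equation r² - 36 = 0 factors as (r + 6)(r - 6) = 0, so r = -6, 6.
Hence x_h = C1*exp(-6*t) + C2*exp(6*t).
Try x_p = A*cos(5*t) + B*sin(5*t). Substituting and equating the coefficients of cos(5t) and sin(5t) gives A = 0, B = 5/61, so x_p = 5*sin(5*t)/61.
General solution: x = 5*sin(5*t)/61 + C1*exp(-6*t) + C2*exp(6*t).
Apply the initial conditions: x(0) = C1 + C2 = 5 and x'(0) = 25/61 - 6*C1 + 6*C2 = 2. Solving gives C1 = 1733/732, C2 = 1927/732.

x = 5*sin(5*t)/61 + 1733*exp(-6*t)/732 + 1927*exp(6*t)/732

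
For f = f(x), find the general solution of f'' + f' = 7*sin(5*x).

f = C2 - 7*sin(5*x)/26 - 7*cos(5*x)/130 + C1*exp(-x)

Characteristic equation r² + r = 0 factors as (r + 1)r = 0, so r = -1, 0.
Hence f_h = C1*exp(-x) + C2.
Try f_p = A*cos(5*x) + B*sin(5*x). Substituting and equating the coefficients of cos(5x) and sin(5x) gives A = -7/130, B = -7/26, so f_p = -7*sin(5*x)/26 - 7*cos(5*x)/130.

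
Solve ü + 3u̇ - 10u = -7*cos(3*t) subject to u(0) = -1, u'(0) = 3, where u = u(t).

u = -205*exp(-5*t)/238 - 63*sin(3*t)/442 - 40*exp(2*t)/91 + 133*cos(3*t)/442

Characteristic equation r² + 3r - 10 = 0 factors as (r + 5)(r - 2) = 0, so r = -5, 2.
Hence u_h = C1*exp(-5*t) + C2*exp(2*t).
Try u_p = A*cos(3*t) + B*sin(3*t). Substituting and equating the coefficients of cos(3t) and sin(3t) gives A = 133/442, B = -63/442, so u_p = -63*sin(3*t)/442 + 133*cos(3*t)/442.
General solution: u = -63*sin(3*t)/442 + 133*cos(3*t)/442 + C1*exp(-5*t) + C2*exp(2*t).
Apply the initial conditions: u(0) = 133/442 + C1 + C2 = -1 and u'(0) = -189/442 - 5*C1 + 2*C2 = 3. Solving gives C1 = -205/238, C2 = -40/91.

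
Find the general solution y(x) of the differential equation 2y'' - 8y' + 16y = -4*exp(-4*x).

Divide through by 2: y'' - 4y' + 8y = -2*exp(-4*x).
Characteristic equation r² - 4r + 8 = 0 has discriminant (-4)² - 4·(8) = -16 < 0, so r = 2 ± 2i.
Hence y_h = C1*cos(2*x)*exp(2*x) + C2*exp(2*x)*sin(2*x).
Try y_p = A*exp(-4*x). Substituting into the equation and dividing by exp(-4*x) gives A = -1/20, so y_p = -exp(-4*x)/20.

y = -exp(-4*x)/20 + C1*cos(2*x)*exp(2*x) + C2*exp(2*x)*sin(2*x)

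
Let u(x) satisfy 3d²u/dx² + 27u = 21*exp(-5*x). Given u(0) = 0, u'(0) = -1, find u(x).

u = -7*cos(3*x)/34 + sin(3*x)/102 + 7*exp(-5*x)/34

Divide through by 3: u'' + 9u = 7*exp(-5*x).
Characteristic equation r² + 9 = 0 has discriminant (0)² - 4·(9) = -36 < 0, so r = ± 3i.
Hence u_h = C1*cos(3*x) + C2*sin(3*x).
Try u_p = A*exp(-5*x). Substituting into the equation and dividing by exp(-5*x) gives A = 7/34, so u_p = 7*exp(-5*x)/34.
General solution: u = 7*exp(-5*x)/34 + C1*cos(3*x) + C2*sin(3*x).
Apply the initial conditions: u(0) = 7/34 + C1 = 0 and u'(0) = -35/34 + 3*C2 = -1. Solving gives C1 = -7/34, C2 = 1/102.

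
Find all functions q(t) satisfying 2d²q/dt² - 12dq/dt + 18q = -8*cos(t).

Divide through by 2: q'' - 6q' + 9q = -4*cos(t).
Characteristic equation r² - 6r + 9 = 0 has discriminant (-6)² - 4·(9) = 0, so r = 3 is a repeated root.
Hence q_h = (C1 + C2*t)*exp(3*t).
Try q_p = A*cos(t) + B*sin(t). Substituting and equating the coefficients of cos(t) and sin(t) gives A = -8/25, B = 6/25, so q_p = -8*cos(t)/25 + 6*sin(t)/25.

q = -8*cos(t)/25 + 6*sin(t)/25 + C1*exp(3*t) + C2*t*exp(3*t)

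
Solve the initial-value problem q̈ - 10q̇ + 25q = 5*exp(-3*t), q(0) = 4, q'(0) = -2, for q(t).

q = 5*exp(-3*t)/64 + 251*exp(5*t)/64 - 171*t*exp(5*t)/8

Characteristic equation r² - 10r + 25 = 0 has discriminant (-10)² - 4·(25) = 0, so r = 5 is a repeated root.
Hence q_h = (C1 + C2*t)*exp(5*t).
Try q_p = A*exp(-3*t). Substituting into the equation and dividing by exp(-3*t) gives A = 5/64, so q_p = 5*exp(-3*t)/64.
General solution: q = 5*exp(-3*t)/64 + C1*exp(5*t) + C2*t*exp(5*t).
Apply the initial conditions: q(0) = 5/64 + C1 = 4 and q'(0) = -15/64 + C2 + 5*C1 = -2. Solving gives C1 = 251/64, C2 = -171/8.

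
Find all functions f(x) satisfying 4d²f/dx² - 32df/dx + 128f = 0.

f = C1*cos(4*x)*exp(4*x) + C2*exp(4*x)*sin(4*x)

Divide through by 4: f'' - 8f' + 32f = 0.
Characteristic equation r² - 8r + 32 = 0 has discriminant (-8)² - 4·(32) = -64 < 0, so r = 4 ± 4i.
Hence f_h = C1*cos(4*x)*exp(4*x) + C2*exp(4*x)*sin(4*x).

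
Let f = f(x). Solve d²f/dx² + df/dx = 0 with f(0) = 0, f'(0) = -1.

Characteristic equation r² + r = 0 factors as (r + 1)r = 0, so r = -1, 0.
Hence f_h = C1*exp(-x) + C2.
Apply the initial conditions: f(0) = C1 + C2 = 0 and f'(0) = -C1 = -1. Solving gives C1 = 1, C2 = -1.

f = -1 + exp(-x)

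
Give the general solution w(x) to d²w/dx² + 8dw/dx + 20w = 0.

w = C1*cos(2*x)*exp(-4*x) + C2*exp(-4*x)*sin(2*x)

Characteristic equation r² + 8r + 20 = 0 has discriminant (8)² - 4·(20) = -16 < 0, so r = -4 ± 2i.
Hence w_h = C1*cos(2*x)*exp(-4*x) + C2*exp(-4*x)*sin(2*x).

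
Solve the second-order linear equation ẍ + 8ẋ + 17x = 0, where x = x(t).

x = C1*cos(t)*exp(-4*t) + C2*exp(-4*t)*sin(t)

Characteristic equation r² + 8r + 17 = 0 has discriminant (8)² - 4·(17) = -4 < 0, so r = -4 ± i.
Hence x_h = C1*cos(t)*exp(-4*t) + C2*exp(-4*t)*sin(t).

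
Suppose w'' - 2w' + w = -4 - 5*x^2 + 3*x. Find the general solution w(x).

Characteristic equation r² - 2r + 1 = 0 has discriminant (-2)² - 4·(1) = 0, so r = 1 is a repeated root.
Hence w_h = (C1 + C2*x)*exp(x).
For the particular solution try w_p = A0 + A1*x + A2*x^2. Substituting and matching coefficients of each power of x gives A0 = -28, A1 = -17, A2 = -5, so w_p = -28 - 17*x - 5*x^2.

w = -28 - 17*x - 5*x**2 + C1*exp(x) + C2*x*exp(x)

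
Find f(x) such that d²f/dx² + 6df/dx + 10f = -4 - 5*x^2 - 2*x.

f = -27/50 - x**2/2 + 2*x/5 + C1*cos(x)*exp(-3*x) + C2*exp(-3*x)*sin(x)

Characteristic equation r² + 6r + 10 = 0 has discriminant (6)² - 4·(10) = -4 < 0, so r = -3 ± i.
Hence f_h = C1*cos(x)*exp(-3*x) + C2*exp(-3*x)*sin(x).
For the particular solution try f_p = A0 + A1*x + A2*x^2. Substituting and matching coefficients of each power of x gives A0 = -27/50, A1 = 2/5, A2 = -1/2, so f_p = -27/50 - x^2/2 + 2*x/5.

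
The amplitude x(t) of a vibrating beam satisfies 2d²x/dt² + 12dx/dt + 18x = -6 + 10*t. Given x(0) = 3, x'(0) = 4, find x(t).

x = -19/27 + 5*t/9 + 100*exp(-3*t)/27 + 131*t*exp(-3*t)/9

Divide through by 2: x'' + 6x' + 9x = -3 + 5*t.
Characteristic equation r² + 6r + 9 = 0 has discriminant (6)² - 4·(9) = 0, so r = -3 is a repeated root.
Hence x_h = (C1 + C2*t)*exp(-3*t).
For the particular solution try x_p = A0 + A1*t. Substituting and matching coefficients of each power of t gives A0 = -19/27, A1 = 5/9, so x_p = -19/27 + 5*t/9.
General solution: x = -19/27 + 5*t/9 + C1*exp(-3*t) + C2*t*exp(-3*t).
Apply the initial conditions: x(0) = -19/27 + C1 = 3 and x'(0) = 5/9 + C2 - 3*C1 = 4. Solving gives C1 = 100/27, C2 = 131/9.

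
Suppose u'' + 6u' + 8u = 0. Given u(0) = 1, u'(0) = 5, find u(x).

Characteristic equation r² + 6r + 8 = 0 factors as (r + 4)(r + 2) = 0, so r = -4, -2.
Hence u_h = C1*exp(-4*x) + C2*exp(-2*x).
Apply the initial conditions: u(0) = C1 + C2 = 1 and u'(0) = -4*C1 - 2*C2 = 5. Solving gives C1 = -7/2, C2 = 9/2.

u = -7*exp(-4*x)/2 + 9*exp(-2*x)/2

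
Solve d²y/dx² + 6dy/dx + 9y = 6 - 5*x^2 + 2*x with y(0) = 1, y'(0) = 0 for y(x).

y = 4/27 - 5*x**2/9 + 23*exp(-3*x)/27 + 26*x/27 + 43*x*exp(-3*x)/27

Characteristic equation r² + 6r + 9 = 0 has discriminant (6)² - 4·(9) = 0, so r = -3 is a repeated root.
Hence y_h = (C1 + C2*x)*exp(-3*x).
For the particular solution try y_p = A0 + A1*x + A2*x^2. Substituting and matching coefficients of each power of x gives A0 = 4/27, A1 = 26/27, A2 = -5/9, so y_p = 4/27 - 5*x^2/9 + 26*x/27.
General solution: y = 4/27 - 5*x^2/9 + 26*x/27 + C1*exp(-3*x) + C2*x*exp(-3*x).
Apply the initial conditions: y(0) = 4/27 + C1 = 1 and y'(0) = 26/27 + C2 - 3*C1 = 0. Solving gives C1 = 23/27, C2 = 43/27.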